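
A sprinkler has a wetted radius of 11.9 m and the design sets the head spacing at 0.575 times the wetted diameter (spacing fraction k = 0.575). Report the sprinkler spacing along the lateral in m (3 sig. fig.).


Approach: apply the sprinkler spacing rule (spacing as a fraction of wetted diameter), S = k*(2*R).
S = 0.575 * (2 * 11.9) = 13.7 m
Therefore the sprinkler spacing along the lateral = 13.7 m.


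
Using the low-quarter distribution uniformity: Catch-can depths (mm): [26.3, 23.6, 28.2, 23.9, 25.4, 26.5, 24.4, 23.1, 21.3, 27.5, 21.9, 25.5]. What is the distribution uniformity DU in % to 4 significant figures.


Approach: apply the low-quarter distribution uniformity, DU = (mean of lowest quarter of readings / overall mean)*100.
sorted lowest 3 of 12: [21.3, 21.9, 23.1] -> mean = 22.1000 mm
overall mean = 24.8000 mm
DU = (22.1000/24.8000)*100 = 89.11 %
Therefore the distribution uniformity DU = 89.11 %.


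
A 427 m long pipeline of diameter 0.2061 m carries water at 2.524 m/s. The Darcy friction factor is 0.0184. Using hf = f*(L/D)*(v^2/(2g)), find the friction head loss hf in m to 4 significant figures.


hf = 0.0184 * (427/0.2061) * (2.524^2 / (2*9.81))
hf = 12.38 m
Therefore the friction head loss hf = 12.38 m.


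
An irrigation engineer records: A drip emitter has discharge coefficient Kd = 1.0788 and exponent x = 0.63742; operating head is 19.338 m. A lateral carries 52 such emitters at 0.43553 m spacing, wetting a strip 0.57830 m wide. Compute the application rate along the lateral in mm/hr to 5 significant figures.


Approach: apply the emitter equation with a lateral mass balance, q = Kd*h^x; Q = n*q; rate = Q/(n*spacing*width).
Step 1 — single emitter flow (q = Kd*h^x):
  q = 1.0788 * 19.338^0.63742 = 7.127306 L/hr
Step 2 — total lateral flow: Q = 52 * 7.127306 = 370.6199 L/hr
Step 3 — wetted area: A = 52 * 0.43553 * 0.57830 = 13.09708 m^2
Step 4 — application rate: Q/A = 370.6199/13.09708 = 28.298 mm/hr
Therefore the application rate along the lateral = 28.298 mm/hr.


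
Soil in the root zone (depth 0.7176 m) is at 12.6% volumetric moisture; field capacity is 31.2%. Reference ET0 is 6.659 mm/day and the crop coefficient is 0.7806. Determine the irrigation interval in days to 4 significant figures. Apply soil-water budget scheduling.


Approach: apply soil-water budget scheduling, SMD = (FC-theta)/100*depth*1000; ETc = ET0*Kc; interval = SMD/ETc.
Step 1 — soil moisture deficit:
  SMD = (31.2 - 12.6)/100 * 0.7176 * 1000 = 133.474 mm
Step 2 — daily crop ET (ETc = ET0*Kc):
  ETc = 6.659 * 0.7806 = 5.19802 mm/day
Step 3 — irrigation interval (SMD/ETc):
  interval = 133.474 / 5.19802 = 25.68 days
Therefore the irrigation interval = 25.68 days.


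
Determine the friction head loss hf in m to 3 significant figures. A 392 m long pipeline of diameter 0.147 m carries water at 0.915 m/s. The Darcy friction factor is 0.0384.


Approach: apply the Darcy-Weisbach equation, hf = f*(L/D)*(v^2/(2g)).
hf = 0.0384 * (392/0.147) * (0.915^2 / (2*9.81))
hf = 4.37 m
Therefore the friction head loss hf = 4.37 m.


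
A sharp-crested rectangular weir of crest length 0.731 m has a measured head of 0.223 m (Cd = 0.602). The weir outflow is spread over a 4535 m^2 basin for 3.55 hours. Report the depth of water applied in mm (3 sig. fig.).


Approach: apply the rectangular weir equation with a volume-to-depth conversion, Q = (2/3)*Cd*L*sqrt(2g)*H^1.5; d = Q*t/A * 1000.
Step 1 — weir discharge:
  Q = (2/3)*0.602*0.731*sqrt(2*9.81)*0.223^1.5 = 0.13685 m^3/s
Step 2 — volume: V = 0.13685 * 3.55*3600 = 1748.9 m^3
Step 3 — depth: d = V/A * 1000 = 1748.9/4535 * 1000 = 386 mm
Therefore the depth of water applied = 386 mm.


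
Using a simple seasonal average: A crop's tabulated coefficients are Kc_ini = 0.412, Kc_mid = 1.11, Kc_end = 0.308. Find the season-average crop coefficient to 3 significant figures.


Approach: apply a simple seasonal average, Kc_avg = (Kc_ini + Kc_mid + Kc_end)/3.
Kc_avg = (0.412 + 1.11 + 0.308)/3 = 0.610
Therefore the season-average crop coefficient = 0.610.


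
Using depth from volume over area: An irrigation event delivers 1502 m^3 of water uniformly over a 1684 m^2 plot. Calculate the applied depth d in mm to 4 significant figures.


Approach: apply depth from volume over area, d = (V/A)*1000.
d = (1502 / 1684) * 1000 = 891.9 mm
Therefore the applied depth d = 891.9 mm.


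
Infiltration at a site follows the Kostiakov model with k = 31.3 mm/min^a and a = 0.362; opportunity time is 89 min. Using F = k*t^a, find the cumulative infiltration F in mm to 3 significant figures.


F = 31.3 * 89^0.362 = 159 mm
Therefore the cumulative infiltration F = 159 mm.


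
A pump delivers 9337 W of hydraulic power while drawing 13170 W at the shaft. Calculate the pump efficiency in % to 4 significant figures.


Approach: apply the efficiency ratio, eta = (P_out/P_in)*100.
eta = (9337 / 13170) * 100 = 70.90 %
Therefore the pump efficiency = 70.90 %.


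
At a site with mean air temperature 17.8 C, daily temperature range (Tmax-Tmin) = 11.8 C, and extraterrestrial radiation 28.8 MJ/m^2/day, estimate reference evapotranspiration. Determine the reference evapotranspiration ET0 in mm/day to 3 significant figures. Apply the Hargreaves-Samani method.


Approach: apply the Hargreaves-Samani method, ET0 = 0.0023*(Tmean+17.8)*sqrt(Tmax-Tmin)*0.408*Ra.
ET0 = 0.0023*(17.8+17.8)*sqrt(11.8)*0.408*28.8 = 3.31 mm/day
Therefore the reference evapotranspiration ET0 = 3.31 mm/day.


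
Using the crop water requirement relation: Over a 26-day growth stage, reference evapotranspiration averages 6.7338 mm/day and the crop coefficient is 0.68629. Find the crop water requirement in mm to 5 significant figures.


Approach: apply the crop water requirement relation, CWR = ET0 * Kc * days.
CWR = 6.7338 * 0.68629 * 26 = 120.15 mm
Therefore the crop water requirement = 120.15 mm.


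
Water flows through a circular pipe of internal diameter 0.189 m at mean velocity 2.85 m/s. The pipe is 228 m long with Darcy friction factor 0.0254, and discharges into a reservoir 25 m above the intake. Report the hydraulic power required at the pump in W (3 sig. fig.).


Approach: apply continuity + Darcy-Weisbach + hydraulic power, Q = A*v; hf = f*(L/D)*(v^2/(2g)); H = static + hf; P = rho*g*Q*H.
Step 1 — flow rate (continuity, Q = A*v):
  A = pi*(0.189/2)^2 = 0.028055 m^2
  Q = 0.028055 * 2.85 = 0.079957 m^3/s
Step 2 — friction head loss (Darcy-Weisbach):
  hf = 0.0254 * (228/0.189) * (2.85^2 / (2*9.81))
  hf = 12.685 m
Step 3 — total head: H = 25 + 12.685 = 37.685 m
Step 4 — hydraulic power (P = rho*g*Q*H):
  P = 1000 * 9.81 * 0.079957 * 37.685 = 29600 W
Therefore the hydraulic power required at the pump = 29600 W.


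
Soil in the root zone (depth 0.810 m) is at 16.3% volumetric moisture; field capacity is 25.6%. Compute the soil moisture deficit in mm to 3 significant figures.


Approach: apply the soil moisture deficit relation, SMD = (FC - theta)/100 * depth * 1000.
SMD = (25.6 - 16.3)/100 * 0.810 * 1000 = 75.3 mm
Therefore the soil moisture deficit = 75.3 mm.


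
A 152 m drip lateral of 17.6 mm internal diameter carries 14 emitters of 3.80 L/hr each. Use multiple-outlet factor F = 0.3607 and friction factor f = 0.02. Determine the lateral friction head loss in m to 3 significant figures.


Approach: apply Darcy-Weisbach with the multiple-outlet F-factor, Q = n*q/(3600*1000) m^3/s; v = Q/A; hf = F*f*(L/D)*(v^2/(2g)).
Q = 14*3.80/(3600*1000) = 1.4778e-05 m^3/s
A = pi*(17.6e-3/2)^2 = 2.4328e-04 m^2, so v = Q/A = 0.060743 m/s
hf = 0.3607*0.02*(152/0.0176)*(0.060743^2/(2*9.81)) = 0.0117 m
Therefore the lateral friction head loss = 0.0117 m.


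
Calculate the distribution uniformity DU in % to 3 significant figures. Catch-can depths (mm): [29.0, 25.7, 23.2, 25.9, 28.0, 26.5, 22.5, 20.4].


Approach: apply the low-quarter distribution uniformity, DU = (mean of lowest quarter of readings / overall mean)*100.
sorted lowest 2 of 8: [20.4, 22.5] -> mean = 21.450 mm
overall mean = 25.150 mm
DU = (21.450/25.150)*100 = 85.3 %
Therefore the distribution uniformity DU = 85.3 %.


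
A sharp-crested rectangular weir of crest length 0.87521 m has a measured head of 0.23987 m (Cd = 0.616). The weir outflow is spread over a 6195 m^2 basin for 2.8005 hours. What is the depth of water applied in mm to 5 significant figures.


Approach: apply the rectangular weir equation with a volume-to-depth conversion, Q = (2/3)*Cd*L*sqrt(2g)*H^1.5; d = Q*t/A * 1000.
Step 1 — weir discharge:
  Q = (2/3)*0.616*0.87521*sqrt(2*9.81)*0.23987^1.5 = 0.1870317 m^3/s
Step 2 — volume: V = 0.1870317 * 2.8005*3600 = 1885.616 m^3
Step 3 — depth: d = V/A * 1000 = 1885.616/6195 * 1000 = 304.38 mm
Therefore the depth of water applied = 304.38 mm.


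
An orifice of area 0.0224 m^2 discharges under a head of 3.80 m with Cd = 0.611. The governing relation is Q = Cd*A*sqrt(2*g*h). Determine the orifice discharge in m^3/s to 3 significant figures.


Q = 0.611 * 0.0224 * sqrt(2*9.81*3.80) = 0.118 m^3/s
Therefore the orifice discharge = 0.118 m^3/s.


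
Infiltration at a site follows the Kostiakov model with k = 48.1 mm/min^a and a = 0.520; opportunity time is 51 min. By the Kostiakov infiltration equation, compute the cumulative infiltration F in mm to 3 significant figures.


Approach: apply the Kostiakov infiltration equation, F = k*t^a.
F = 48.1 * 51^0.520 = 372 mm
Therefore the cumulative infiltration F = 372 mm.


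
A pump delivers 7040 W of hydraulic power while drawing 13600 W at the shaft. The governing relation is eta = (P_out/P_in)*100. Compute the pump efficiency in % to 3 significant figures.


eta = (7040 / 13600) * 100 = 51.8 %
Therefore the pump efficiency = 51.8 %.


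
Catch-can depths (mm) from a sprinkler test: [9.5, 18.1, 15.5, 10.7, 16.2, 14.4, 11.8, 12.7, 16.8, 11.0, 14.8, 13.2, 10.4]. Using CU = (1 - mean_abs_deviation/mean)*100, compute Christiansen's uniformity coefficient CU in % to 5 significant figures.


mean = 13.46923 mm
mean |d_i - mean| = 2.305325 mm
CU = (1 - 2.305325/13.46923)*100 = 82.885 %
Therefore Christiansen's uniformity coefficient CU = 82.885 %.


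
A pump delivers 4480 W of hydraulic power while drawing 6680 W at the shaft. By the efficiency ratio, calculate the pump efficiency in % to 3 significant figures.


Approach: apply the efficiency ratio, eta = (P_out/P_in)*100.
eta = (4480 / 6680) * 100 = 67.1 %
Therefore the pump efficiency = 67.1 %.


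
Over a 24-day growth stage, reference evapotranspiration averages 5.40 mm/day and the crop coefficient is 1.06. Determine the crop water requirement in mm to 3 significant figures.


Approach: apply the crop water requirement relation, CWR = ET0 * Kc * days.
CWR = 5.40 * 1.06 * 24 = 137 mm
Therefore the crop water requirement = 137 mm.


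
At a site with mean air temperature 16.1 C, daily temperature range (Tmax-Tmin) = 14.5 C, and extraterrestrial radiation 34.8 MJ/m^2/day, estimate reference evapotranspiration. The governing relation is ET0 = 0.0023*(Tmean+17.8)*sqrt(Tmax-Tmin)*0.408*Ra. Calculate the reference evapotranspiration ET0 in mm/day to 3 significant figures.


ET0 = 0.0023*(16.1+17.8)*sqrt(14.5)*0.408*34.8 = 4.22 mm/day
Therefore the reference evapotranspiration ET0 = 4.22 mm/day.


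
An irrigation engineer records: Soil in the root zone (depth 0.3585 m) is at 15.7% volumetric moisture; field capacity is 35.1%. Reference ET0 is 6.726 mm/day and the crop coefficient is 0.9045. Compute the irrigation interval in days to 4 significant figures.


Approach: apply soil-water budget scheduling, SMD = (FC-theta)/100*depth*1000; ETc = ET0*Kc; interval = SMD/ETc.
Step 1 — soil moisture deficit:
  SMD = (35.1 - 15.7)/100 * 0.3585 * 1000 = 69.5490 mm
Step 2 — daily crop ET (ETc = ET0*Kc):
  ETc = 6.726 * 0.9045 = 6.08367 mm/day
Step 3 — irrigation interval (SMD/ETc):
  interval = 69.5490 / 6.08367 = 11.43 days
Therefore the irrigation interval = 11.43 days.


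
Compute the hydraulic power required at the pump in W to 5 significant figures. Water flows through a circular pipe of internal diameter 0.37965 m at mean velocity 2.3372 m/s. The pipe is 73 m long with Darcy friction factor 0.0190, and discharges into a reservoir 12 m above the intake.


Approach: apply continuity + Darcy-Weisbach + hydraulic power, Q = A*v; hf = f*(L/D)*(v^2/(2g)); H = static + hf; P = rho*g*Q*H.
Step 1 — flow rate (continuity, Q = A*v):
  A = pi*(0.37965/2)^2 = 0.1132027 m^2
  Q = 0.1132027 * 2.3372 = 0.2645773 m^3/s
Step 2 — friction head loss (Darcy-Weisbach):
  hf = 0.0190 * (73/0.37965) * (2.3372^2 / (2*9.81))
  hf = 1.017152 m
Step 3 — total head: H = 12 + 1.017152 = 13.01715 m
Step 4 — hydraulic power (P = rho*g*Q*H):
  P = 1000 * 9.81 * 0.2645773 * 13.01715 = 33786 W
Therefore the hydraulic power required at the pump = 33786 W.


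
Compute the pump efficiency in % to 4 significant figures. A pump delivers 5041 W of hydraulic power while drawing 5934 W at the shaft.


Approach: apply the efficiency ratio, eta = (P_out/P_in)*100.
eta = (5041 / 5934) * 100 = 84.95 %
Therefore the pump efficiency = 84.95 %.


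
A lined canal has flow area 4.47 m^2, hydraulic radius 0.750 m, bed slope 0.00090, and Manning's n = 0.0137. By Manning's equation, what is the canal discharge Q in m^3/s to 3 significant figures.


Approach: apply Manning's equation, Q = (1/n)*A*R^(2/3)*S^(1/2).
Q = (1/0.0137) * 4.47 * 0.750^(2/3) * 0.00090^(1/2) = 8.08 m^3/s
Therefore the canal discharge Q = 8.08 m^3/s.


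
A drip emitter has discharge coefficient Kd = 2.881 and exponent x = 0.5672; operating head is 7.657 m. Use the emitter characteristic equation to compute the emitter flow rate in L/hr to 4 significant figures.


Approach: apply the emitter characteristic equation, q = Kd * h^x.
q = 2.881 * 7.657^0.5672 = 9.141 L/hr
Therefore the emitter flow rate = 9.141 L/hr.


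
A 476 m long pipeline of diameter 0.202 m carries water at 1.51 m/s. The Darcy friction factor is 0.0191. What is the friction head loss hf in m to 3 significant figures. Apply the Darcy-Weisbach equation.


Approach: apply the Darcy-Weisbach equation, hf = f*(L/D)*(v^2/(2g)).
hf = 0.0191 * (476/0.202) * (1.51^2 / (2*9.81))
hf = 5.23 m
Therefore the friction head loss hf = 5.23 m.


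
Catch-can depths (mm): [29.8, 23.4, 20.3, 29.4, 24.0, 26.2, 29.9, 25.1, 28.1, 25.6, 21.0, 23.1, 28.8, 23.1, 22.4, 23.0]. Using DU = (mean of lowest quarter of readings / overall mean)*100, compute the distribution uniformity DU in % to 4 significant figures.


sorted lowest 4 of 16: [20.3, 21.0, 22.4, 23.0] -> mean = 21.6750 mm
overall mean = 25.2000 mm
DU = (21.6750/25.2000)*100 = 86.01 %
Therefore the distribution uniformity DU = 86.01 %.


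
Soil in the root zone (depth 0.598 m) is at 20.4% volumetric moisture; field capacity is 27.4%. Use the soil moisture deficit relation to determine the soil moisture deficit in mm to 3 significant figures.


Approach: apply the soil moisture deficit relation, SMD = (FC - theta)/100 * depth * 1000.
SMD = (27.4 - 20.4)/100 * 0.598 * 1000 = 41.9 mm
Therefore the soil moisture deficit = 41.9 mm.


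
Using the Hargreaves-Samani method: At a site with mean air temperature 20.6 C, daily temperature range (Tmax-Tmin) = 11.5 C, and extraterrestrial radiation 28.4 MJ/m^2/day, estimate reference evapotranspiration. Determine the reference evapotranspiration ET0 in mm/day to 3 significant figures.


Approach: apply the Hargreaves-Samani method, ET0 = 0.0023*(Tmean+17.8)*sqrt(Tmax-Tmin)*0.408*Ra.
ET0 = 0.0023*(20.6+17.8)*sqrt(11.5)*0.408*28.4 = 3.47 mm/day
Therefore the reference evapotranspiration ET0 = 3.47 mm/day.


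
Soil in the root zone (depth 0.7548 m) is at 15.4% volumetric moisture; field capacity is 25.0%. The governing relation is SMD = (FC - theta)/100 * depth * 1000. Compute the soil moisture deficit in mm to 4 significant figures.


SMD = (25.0 - 15.4)/100 * 0.7548 * 1000 = 72.46 mm
Therefore the soil moisture deficit = 72.46 mm.


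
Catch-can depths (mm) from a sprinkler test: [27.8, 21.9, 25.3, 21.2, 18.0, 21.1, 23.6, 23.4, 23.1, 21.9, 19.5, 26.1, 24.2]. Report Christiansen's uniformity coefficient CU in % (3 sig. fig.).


Approach: apply Christiansen's uniformity coefficient, CU = (1 - mean_abs_deviation/mean)*100.
mean = 22.854 mm
mean |d_i - mean| = 2.0805 mm
CU = (1 - 2.0805/22.854)*100 = 90.9 %
Therefore Christiansen's uniformity coefficient CU = 90.9 %.


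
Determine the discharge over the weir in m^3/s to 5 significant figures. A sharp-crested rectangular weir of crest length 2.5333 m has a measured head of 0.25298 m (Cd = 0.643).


Approach: apply the rectangular weir equation, Q = (2/3)*Cd*L*sqrt(2g)*H^1.5.
Q = (2/3)*0.643*2.5333*sqrt(2*9.81)*0.25298^1.5 = 0.61205 m^3/s
Therefore the discharge over the weir = 0.61205 m^3/s.


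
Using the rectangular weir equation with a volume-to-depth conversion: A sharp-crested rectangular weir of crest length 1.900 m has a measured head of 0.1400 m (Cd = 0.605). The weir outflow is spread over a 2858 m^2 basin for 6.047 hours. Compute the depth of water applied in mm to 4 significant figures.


Approach: apply the rectangular weir equation with a volume-to-depth conversion, Q = (2/3)*Cd*L*sqrt(2g)*H^1.5; d = Q*t/A * 1000.
Step 1 — weir discharge:
  Q = (2/3)*0.605*1.900*sqrt(2*9.81)*0.1400^1.5 = 0.177811 m^3/s
Step 2 — volume: V = 0.177811 * 6.047*3600 = 3870.81 m^3
Step 3 — depth: d = V/A * 1000 = 3870.81/2858 * 1000 = 1354 mm
Therefore the depth of water applied = 1354 mm.


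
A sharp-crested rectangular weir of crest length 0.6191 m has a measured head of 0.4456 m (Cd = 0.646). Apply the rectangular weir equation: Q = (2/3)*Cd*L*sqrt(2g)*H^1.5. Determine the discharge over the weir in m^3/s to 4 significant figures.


Q = (2/3)*0.646*0.6191*sqrt(2*9.81)*0.4456^1.5 = 0.3513 m^3/s
Therefore the discharge over the weir = 0.3513 m^3/s.


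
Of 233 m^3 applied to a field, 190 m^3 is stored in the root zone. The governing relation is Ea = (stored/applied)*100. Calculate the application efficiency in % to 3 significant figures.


Ea = (190/233)*100 = 81.5 %
Therefore the application efficiency = 81.5 %.


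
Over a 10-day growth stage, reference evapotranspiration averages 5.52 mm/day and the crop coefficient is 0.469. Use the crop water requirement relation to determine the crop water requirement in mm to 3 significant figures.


Approach: apply the crop water requirement relation, CWR = ET0 * Kc * days.
CWR = 5.52 * 0.469 * 10 = 25.9 mm
Therefore the crop water requirement = 25.9 mm.


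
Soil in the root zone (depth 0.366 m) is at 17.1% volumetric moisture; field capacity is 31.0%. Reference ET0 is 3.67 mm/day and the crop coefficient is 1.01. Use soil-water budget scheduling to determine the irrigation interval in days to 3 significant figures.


Approach: apply soil-water budget scheduling, SMD = (FC-theta)/100*depth*1000; ETc = ET0*Kc; interval = SMD/ETc.
Step 1 — soil moisture deficit:
  SMD = (31.0 - 17.1)/100 * 0.366 * 1000 = 50.874 mm
Step 2 — daily crop ET (ETc = ET0*Kc):
  ETc = 3.67 * 1.01 = 3.7067 mm/day
Step 3 — irrigation interval (SMD/ETc):
  interval = 50.874 / 3.7067 = 13.7 days
Therefore the irrigation interval = 13.7 days.


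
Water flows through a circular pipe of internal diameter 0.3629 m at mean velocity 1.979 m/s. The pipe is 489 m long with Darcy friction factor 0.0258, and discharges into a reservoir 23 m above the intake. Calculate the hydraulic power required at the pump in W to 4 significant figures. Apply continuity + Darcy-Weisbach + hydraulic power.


Approach: apply continuity + Darcy-Weisbach + hydraulic power, Q = A*v; hf = f*(L/D)*(v^2/(2g)); H = static + hf; P = rho*g*Q*H.
Step 1 — flow rate (continuity, Q = A*v):
  A = pi*(0.3629/2)^2 = 0.103434 m^2
  Q = 0.103434 * 1.979 = 0.204696 m^3/s
Step 2 — friction head loss (Darcy-Weisbach):
  hf = 0.0258 * (489/0.3629) * (1.979^2 / (2*9.81))
  hf = 6.93960 m
Step 3 — total head: H = 23 + 6.93960 = 29.9396 m
Step 4 — hydraulic power (P = rho*g*Q*H):
  P = 1000 * 9.81 * 0.204696 * 29.9396 = 60120 W
Therefore the hydraulic power required at the pump = 60120 W.


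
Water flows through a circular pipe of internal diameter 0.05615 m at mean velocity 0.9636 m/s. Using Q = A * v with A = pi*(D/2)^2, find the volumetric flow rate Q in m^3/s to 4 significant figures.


A = pi*(0.05615/2)^2 = 0.00247622 m^2
Q = 0.00247622 * 0.9636 = 0.002386 m^3/s
Therefore the volumetric flow rate Q = 0.002386 m^3/s.


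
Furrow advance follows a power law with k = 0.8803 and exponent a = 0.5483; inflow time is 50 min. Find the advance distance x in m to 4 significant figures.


Approach: apply the power-law advance function, x = k*t^a.
x = 0.8803 * 50^0.5483 = 7.519 m
Therefore the advance distance x = 7.519 m.


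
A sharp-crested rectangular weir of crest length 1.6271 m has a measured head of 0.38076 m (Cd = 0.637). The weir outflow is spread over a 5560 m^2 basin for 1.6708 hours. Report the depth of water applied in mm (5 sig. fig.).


Approach: apply the rectangular weir equation with a volume-to-depth conversion, Q = (2/3)*Cd*L*sqrt(2g)*H^1.5; d = Q*t/A * 1000.
Step 1 — weir discharge:
  Q = (2/3)*0.637*1.6271*sqrt(2*9.81)*0.38076^1.5 = 0.7190994 m^3/s
Step 2 — volume: V = 0.7190994 * 1.6708*3600 = 4325.296 m^3
Step 3 — depth: d = V/A * 1000 = 4325.296/5560 * 1000 = 777.93 mm
Therefore the depth of water applied = 777.93 mm.


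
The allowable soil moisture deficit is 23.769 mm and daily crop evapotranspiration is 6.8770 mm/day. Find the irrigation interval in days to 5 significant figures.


Approach: apply the irrigation interval relation, interval = SMD / ETc.
interval = 23.769 / 6.8770 = 3.4563 days
Therefore the irrigation interval = 3.4563 days.


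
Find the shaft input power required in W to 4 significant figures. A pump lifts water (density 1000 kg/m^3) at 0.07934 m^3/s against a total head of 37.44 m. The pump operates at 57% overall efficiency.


Approach: apply hydraulic power then efficiency conversion, P = rho*g*Q*H; P_in = P/eta.
Step 1 — hydraulic power (P = rho*g*Q*H):
  P = 1000 * 9.81 * 0.07934 * 37.44 = 29140.5 W
Step 2 — input power: P_in = P/eta = 29140.5 / 0.57 = 51120 W
Therefore the shaft input power required = 51120 W.


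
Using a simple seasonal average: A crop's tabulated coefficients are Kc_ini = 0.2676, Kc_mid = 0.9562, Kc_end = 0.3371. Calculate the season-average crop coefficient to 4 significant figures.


Approach: apply a simple seasonal average, Kc_avg = (Kc_ini + Kc_mid + Kc_end)/3.
Kc_avg = (0.2676 + 0.9562 + 0.3371)/3 = 0.5203
Therefore the season-average crop coefficient = 0.5203.


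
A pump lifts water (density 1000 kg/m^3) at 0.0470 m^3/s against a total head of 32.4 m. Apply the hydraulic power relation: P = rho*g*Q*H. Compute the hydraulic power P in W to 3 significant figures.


P = 1000 * 9.81 * 0.0470 * 32.4 = 14900 W
Therefore the hydraulic power P = 14900 W.


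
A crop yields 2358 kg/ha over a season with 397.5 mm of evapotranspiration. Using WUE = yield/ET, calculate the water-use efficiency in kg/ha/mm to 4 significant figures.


WUE = 2358 / 397.5 = 5.932 kg/ha/mm
Therefore the water-use efficiency = 5.932 kg/ha/mm.


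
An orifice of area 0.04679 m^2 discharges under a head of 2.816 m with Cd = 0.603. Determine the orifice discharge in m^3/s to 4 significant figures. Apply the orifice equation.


Approach: apply the orifice equation, Q = Cd*A*sqrt(2*g*h).
Q = 0.603 * 0.04679 * sqrt(2*9.81*2.816) = 0.2097 m^3/s
Therefore the orifice discharge = 0.2097 m^3/s.


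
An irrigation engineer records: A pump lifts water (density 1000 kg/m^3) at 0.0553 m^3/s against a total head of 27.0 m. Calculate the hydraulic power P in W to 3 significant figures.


Approach: apply the hydraulic power relation, P = rho*g*Q*H.
P = 1000 * 9.81 * 0.0553 * 27.0 = 14600 W
Therefore the hydraulic power P = 14600 W.


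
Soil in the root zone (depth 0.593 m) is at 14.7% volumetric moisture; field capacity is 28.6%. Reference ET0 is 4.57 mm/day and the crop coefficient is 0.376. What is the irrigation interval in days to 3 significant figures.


Approach: apply soil-water budget scheduling, SMD = (FC-theta)/100*depth*1000; ETc = ET0*Kc; interval = SMD/ETc.
Step 1 — soil moisture deficit:
  SMD = (28.6 - 14.7)/100 * 0.593 * 1000 = 82.427 mm
Step 2 — daily crop ET (ETc = ET0*Kc):
  ETc = 4.57 * 0.376 = 1.7183 mm/day
Step 3 — irrigation interval (SMD/ETc):
  interval = 82.427 / 1.7183 = 48.0 days
Therefore the irrigation interval = 48.0 days.


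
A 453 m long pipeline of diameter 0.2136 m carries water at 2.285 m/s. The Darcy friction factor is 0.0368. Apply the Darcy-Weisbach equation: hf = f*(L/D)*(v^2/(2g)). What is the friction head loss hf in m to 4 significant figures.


hf = 0.0368 * (453/0.2136) * (2.285^2 / (2*9.81))
hf = 20.77 m
Therefore the friction head loss hf = 20.77 m.


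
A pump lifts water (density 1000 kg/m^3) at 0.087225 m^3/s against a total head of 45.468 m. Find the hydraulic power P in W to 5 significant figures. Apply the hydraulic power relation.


Approach: apply the hydraulic power relation, P = rho*g*Q*H.
P = 1000 * 9.81 * 0.087225 * 45.468 = 38906 W
Therefore the hydraulic power P = 38906 W.


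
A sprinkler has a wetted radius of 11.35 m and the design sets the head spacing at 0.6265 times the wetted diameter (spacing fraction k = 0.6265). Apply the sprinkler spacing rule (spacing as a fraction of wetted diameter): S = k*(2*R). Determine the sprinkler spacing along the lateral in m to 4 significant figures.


S = 0.6265 * (2 * 11.35) = 14.22 m
Therefore the sprinkler spacing along the lateral = 14.22 m.


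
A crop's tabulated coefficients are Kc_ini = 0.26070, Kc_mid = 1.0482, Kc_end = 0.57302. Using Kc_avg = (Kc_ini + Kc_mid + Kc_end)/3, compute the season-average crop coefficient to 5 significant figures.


Kc_avg = (0.26070 + 1.0482 + 0.57302)/3 = 0.62731
Therefore the season-average crop coefficient = 0.62731.


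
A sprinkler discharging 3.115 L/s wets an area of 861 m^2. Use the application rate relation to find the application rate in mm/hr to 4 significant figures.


Approach: apply the application rate relation, rate = (Q/A)*3600.
rate = (3.115 / 861) * 3600 = 13.02 mm/hr
Therefore the application rate = 13.02 mm/hr.


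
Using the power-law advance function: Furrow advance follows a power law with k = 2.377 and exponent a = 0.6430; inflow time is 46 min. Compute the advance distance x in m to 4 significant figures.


Approach: apply the power-law advance function, x = k*t^a.
x = 2.377 * 46^0.6430 = 27.87 m
Therefore the advance distance x = 27.87 m.


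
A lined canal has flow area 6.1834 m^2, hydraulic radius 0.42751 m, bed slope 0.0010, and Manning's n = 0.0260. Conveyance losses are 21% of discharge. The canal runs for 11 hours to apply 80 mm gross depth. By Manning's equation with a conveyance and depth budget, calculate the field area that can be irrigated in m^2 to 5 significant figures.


Approach: apply Manning's equation with a conveyance and depth budget, Q = (1/n)*A*R^(2/3)*S^(1/2); Q_field = Q*(1-loss); Area = Q_field*t/(d/1000).
Step 1 — canal discharge (Manning's equation):
  Q = (1/0.0260) * 6.1834 * 0.42751^(2/3) * 0.0010^(1/2) = 4.267939 m^3/s
Step 2 — delivered flow: Q_field = 4.267939*(1 - 21/100) = 3.371672 m^3/s
Step 3 — volume delivered: V = 3.371672 * 11*3600 = 133518.2 m^3
Step 4 — area served: A = V / (depth/1000) = 133518.2 / 0.08 = 1669000 m^2
Therefore the field area that can be irrigated = 1669000 m^2.


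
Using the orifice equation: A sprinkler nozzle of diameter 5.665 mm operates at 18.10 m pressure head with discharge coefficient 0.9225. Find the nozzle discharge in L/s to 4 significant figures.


Approach: apply the orifice equation, Q = Cd*A*sqrt(2*g*h), A = pi*(d/2)^2.
A = pi*(5.665e-3/2)^2 = 2.52052e-05 m^2
Q = 0.9225 * 2.52052e-05 * sqrt(2*9.81*18.10) * 1000 = 0.4382 L/s
Therefore the nozzle discharge = 0.4382 L/s.


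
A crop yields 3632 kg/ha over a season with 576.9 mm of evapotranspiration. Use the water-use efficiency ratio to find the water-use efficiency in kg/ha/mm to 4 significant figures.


Approach: apply the water-use efficiency ratio, WUE = yield/ET.
WUE = 3632 / 576.9 = 6.296 kg/ha/mm
Therefore the water-use efficiency = 6.296 kg/ha/mm.


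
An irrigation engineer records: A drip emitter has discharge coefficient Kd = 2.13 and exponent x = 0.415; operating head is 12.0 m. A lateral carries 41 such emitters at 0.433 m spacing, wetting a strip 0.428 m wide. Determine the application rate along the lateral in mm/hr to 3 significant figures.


Approach: apply the emitter equation with a lateral mass balance, q = Kd*h^x; Q = n*q; rate = Q/(n*spacing*width).
Step 1 — single emitter flow (q = Kd*h^x):
  q = 2.13 * 12.0^0.415 = 5.9737 L/hr
Step 2 — total lateral flow: Q = 41 * 5.9737 = 244.92 L/hr
Step 3 — wetted area: A = 41 * 0.433 * 0.428 = 7.5983 m^2
Step 4 — application rate: Q/A = 244.92/7.5983 = 32.2 mm/hr
Therefore the application rate along the lateral = 32.2 mm/hr.


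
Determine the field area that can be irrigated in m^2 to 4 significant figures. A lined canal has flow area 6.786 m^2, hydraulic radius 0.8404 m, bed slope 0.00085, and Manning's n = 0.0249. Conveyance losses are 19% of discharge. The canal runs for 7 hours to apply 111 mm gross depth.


Approach: apply Manning's equation with a conveyance and depth budget, Q = (1/n)*A*R^(2/3)*S^(1/2); Q_field = Q*(1-loss); Area = Q_field*t/(d/1000).
Step 1 — canal discharge (Manning's equation):
  Q = (1/0.0249) * 6.786 * 0.8404^(2/3) * 0.00085^(1/2) = 7.07589 m^3/s
Step 2 — delivered flow: Q_field = 7.07589*(1 - 19/100) = 5.73147 m^3/s
Step 3 — volume delivered: V = 5.73147 * 7*3600 = 144433 m^3
Step 4 — area served: A = V / (depth/1000) = 144433 / 0.111 = 1301000 m^2
Therefore the field area that can be irrigated = 1301000 m^2.


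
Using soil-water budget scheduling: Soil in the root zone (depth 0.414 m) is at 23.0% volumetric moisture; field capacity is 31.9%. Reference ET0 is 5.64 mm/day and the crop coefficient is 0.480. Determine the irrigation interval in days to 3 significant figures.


Approach: apply soil-water budget scheduling, SMD = (FC-theta)/100*depth*1000; ETc = ET0*Kc; interval = SMD/ETc.
Step 1 — soil moisture deficit:
  SMD = (31.9 - 23.0)/100 * 0.414 * 1000 = 36.846 mm
Step 2 — daily crop ET (ETc = ET0*Kc):
  ETc = 5.64 * 0.480 = 2.7072 mm/day
Step 3 — irrigation interval (SMD/ETc):
  interval = 36.846 / 2.7072 = 13.6 days
Therefore the irrigation interval = 13.6 days.


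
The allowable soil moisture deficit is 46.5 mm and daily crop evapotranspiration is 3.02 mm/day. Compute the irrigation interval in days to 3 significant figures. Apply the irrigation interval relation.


Approach: apply the irrigation interval relation, interval = SMD / ETc.
interval = 46.5 / 3.02 = 15.4 days
Therefore the irrigation interval = 15.4 days.


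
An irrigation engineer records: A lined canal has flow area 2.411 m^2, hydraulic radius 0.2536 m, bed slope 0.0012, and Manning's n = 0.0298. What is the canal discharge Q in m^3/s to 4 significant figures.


Approach: apply Manning's equation, Q = (1/n)*A*R^(2/3)*S^(1/2).
Q = (1/0.0298) * 2.411 * 0.2536^(2/3) * 0.0012^(1/2) = 1.123 m^3/s
Therefore the canal discharge Q = 1.123 m^3/s.


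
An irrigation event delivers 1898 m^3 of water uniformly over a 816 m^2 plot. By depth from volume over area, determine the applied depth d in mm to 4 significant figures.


Approach: apply depth from volume over area, d = (V/A)*1000.
d = (1898 / 816) * 1000 = 2326 mm
Therefore the applied depth d = 2326 mm.


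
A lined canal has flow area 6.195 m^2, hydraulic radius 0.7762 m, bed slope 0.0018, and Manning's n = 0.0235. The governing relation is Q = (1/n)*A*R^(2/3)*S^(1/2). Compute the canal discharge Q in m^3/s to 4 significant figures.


Q = (1/0.0235) * 6.195 * 0.7762^(2/3) * 0.0018^(1/2) = 9.446 m^3/s
Therefore the canal discharge Q = 9.446 m^3/s.


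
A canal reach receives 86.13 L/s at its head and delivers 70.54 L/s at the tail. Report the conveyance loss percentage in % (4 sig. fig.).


Approach: apply the conveyance loss ratio, loss% = ((Q_head - Q_tail)/Q_head)*100.
loss = ((86.13 - 70.54)/86.13)*100 = 18.10 %
Therefore the conveyance loss percentage = 18.10 %.


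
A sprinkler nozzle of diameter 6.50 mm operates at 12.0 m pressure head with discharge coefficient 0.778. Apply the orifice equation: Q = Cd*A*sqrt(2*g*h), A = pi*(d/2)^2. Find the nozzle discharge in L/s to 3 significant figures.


A = pi*(6.50e-3/2)^2 = 3.3183e-05 m^2
Q = 0.778 * 3.3183e-05 * sqrt(2*9.81*12.0) * 1000 = 0.396 L/s
Therefore the nozzle discharge = 0.396 L/s.


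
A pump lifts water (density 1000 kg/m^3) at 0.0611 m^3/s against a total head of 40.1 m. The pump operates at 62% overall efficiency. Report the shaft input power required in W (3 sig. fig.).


Approach: apply hydraulic power then efficiency conversion, P = rho*g*Q*H; P_in = P/eta.
Step 1 — hydraulic power (P = rho*g*Q*H):
  P = 1000 * 9.81 * 0.0611 * 40.1 = 24036 W
Step 2 — input power: P_in = P/eta = 24036 / 0.62 = 38800 W
Therefore the shaft input power required = 38800 W.


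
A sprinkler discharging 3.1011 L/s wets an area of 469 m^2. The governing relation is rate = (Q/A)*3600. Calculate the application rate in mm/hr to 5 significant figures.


rate = (3.1011 / 469) * 3600 = 23.804 mm/hr
Therefore the application rate = 23.804 mm/hr.


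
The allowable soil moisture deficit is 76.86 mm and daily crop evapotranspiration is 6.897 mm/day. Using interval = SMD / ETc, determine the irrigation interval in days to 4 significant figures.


interval = 76.86 / 6.897 = 11.14 days
Therefore the irrigation interval = 11.14 days.


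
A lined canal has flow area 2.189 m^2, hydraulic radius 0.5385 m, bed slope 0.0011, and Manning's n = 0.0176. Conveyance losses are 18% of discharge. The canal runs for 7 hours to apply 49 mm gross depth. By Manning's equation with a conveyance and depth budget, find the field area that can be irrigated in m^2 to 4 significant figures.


Approach: apply Manning's equation with a conveyance and depth budget, Q = (1/n)*A*R^(2/3)*S^(1/2); Q_field = Q*(1-loss); Area = Q_field*t/(d/1000).
Step 1 — canal discharge (Manning's equation):
  Q = (1/0.0176) * 2.189 * 0.5385^(2/3) * 0.0011^(1/2) = 2.73036 m^3/s
Step 2 — delivered flow: Q_field = 2.73036*(1 - 18/100) = 2.23890 m^3/s
Step 3 — volume delivered: V = 2.23890 * 7*3600 = 56420.2 m^3
Step 4 — area served: A = V / (depth/1000) = 56420.2 / 0.049 = 1151000 m^2
Therefore the field area that can be irrigated = 1151000 m^2.


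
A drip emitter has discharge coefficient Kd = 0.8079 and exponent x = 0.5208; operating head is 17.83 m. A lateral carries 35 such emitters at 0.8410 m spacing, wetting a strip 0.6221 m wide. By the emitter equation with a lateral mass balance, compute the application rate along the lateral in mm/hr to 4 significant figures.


Approach: apply the emitter equation with a lateral mass balance, q = Kd*h^x; Q = n*q; rate = Q/(n*spacing*width).
Step 1 — single emitter flow (q = Kd*h^x):
  q = 0.8079 * 17.83^0.5208 = 3.62207 L/hr
Step 2 — total lateral flow: Q = 35 * 3.62207 = 126.773 L/hr
Step 3 — wetted area: A = 35 * 0.8410 * 0.6221 = 18.3115 m^2
Step 4 — application rate: Q/A = 126.773/18.3115 = 6.923 mm/hr
Therefore the application rate along the lateral = 6.923 mm/hr.


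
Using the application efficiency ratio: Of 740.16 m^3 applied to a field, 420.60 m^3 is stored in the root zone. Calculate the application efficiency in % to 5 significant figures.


Approach: apply the application efficiency ratio, Ea = (stored/applied)*100.
Ea = (420.60/740.16)*100 = 56.826 %
Therefore the application efficiency = 56.826 %.


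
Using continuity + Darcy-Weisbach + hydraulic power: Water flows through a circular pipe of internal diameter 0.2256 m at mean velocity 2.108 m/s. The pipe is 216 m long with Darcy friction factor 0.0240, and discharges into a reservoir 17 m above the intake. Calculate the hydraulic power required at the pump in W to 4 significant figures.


Approach: apply continuity + Darcy-Weisbach + hydraulic power, Q = A*v; hf = f*(L/D)*(v^2/(2g)); H = static + hf; P = rho*g*Q*H.
Step 1 — flow rate (continuity, Q = A*v):
  A = pi*(0.2256/2)^2 = 0.0399731 m^2
  Q = 0.0399731 * 2.108 = 0.0842633 m^3/s
Step 2 — friction head loss (Darcy-Weisbach):
  hf = 0.0240 * (216/0.2256) * (2.108^2 / (2*9.81))
  hf = 5.20437 m
Step 3 — total head: H = 17 + 5.20437 = 22.2044 m
Step 4 — hydraulic power (P = rho*g*Q*H):
  P = 1000 * 9.81 * 0.0842633 * 22.2044 = 18350 W
Therefore the hydraulic power required at the pump = 18350 W.


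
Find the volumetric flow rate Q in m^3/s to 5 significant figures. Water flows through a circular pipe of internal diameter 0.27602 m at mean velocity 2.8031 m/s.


Approach: apply the continuity equation for pipe flow, Q = A * v with A = pi*(D/2)^2.
A = pi*(0.27602/2)^2 = 0.05983716 m^2
Q = 0.05983716 * 2.8031 = 0.16773 m^3/s
Therefore the volumetric flow rate Q = 0.16773 m^3/s.


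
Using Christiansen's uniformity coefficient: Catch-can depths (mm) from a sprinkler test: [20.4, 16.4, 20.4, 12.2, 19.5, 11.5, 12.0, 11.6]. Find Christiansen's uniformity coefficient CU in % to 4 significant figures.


Approach: apply Christiansen's uniformity coefficient, CU = (1 - mean_abs_deviation/mean)*100.
mean = 15.5000 mm
mean |d_i - mean| = 3.67500 mm
CU = (1 - 3.67500/15.5000)*100 = 76.29 %
Therefore Christiansen's uniformity coefficient CU = 76.29 %.


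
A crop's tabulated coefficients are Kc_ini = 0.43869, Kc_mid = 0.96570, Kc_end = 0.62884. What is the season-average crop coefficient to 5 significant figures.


Approach: apply a simple seasonal average, Kc_avg = (Kc_ini + Kc_mid + Kc_end)/3.
Kc_avg = (0.43869 + 0.96570 + 0.62884)/3 = 0.67774
Therefore the season-average crop coefficient = 0.67774.


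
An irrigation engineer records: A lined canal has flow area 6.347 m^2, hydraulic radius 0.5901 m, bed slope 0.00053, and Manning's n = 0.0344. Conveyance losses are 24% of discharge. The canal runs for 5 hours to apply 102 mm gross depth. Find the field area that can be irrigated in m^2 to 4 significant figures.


Approach: apply Manning's equation with a conveyance and depth budget, Q = (1/n)*A*R^(2/3)*S^(1/2); Q_field = Q*(1-loss); Area = Q_field*t/(d/1000).
Step 1 — canal discharge (Manning's equation):
  Q = (1/0.0344) * 6.347 * 0.5901^(2/3) * 0.00053^(1/2) = 2.98835 m^3/s
Step 2 — delivered flow: Q_field = 2.98835*(1 - 24/100) = 2.27115 m^3/s
Step 3 — volume delivered: V = 2.27115 * 5*3600 = 40880.7 m^3
Step 4 — area served: A = V / (depth/1000) = 40880.7 / 0.102 = 400800 m^2
Therefore the field area that can be irrigated = 400800 m^2.


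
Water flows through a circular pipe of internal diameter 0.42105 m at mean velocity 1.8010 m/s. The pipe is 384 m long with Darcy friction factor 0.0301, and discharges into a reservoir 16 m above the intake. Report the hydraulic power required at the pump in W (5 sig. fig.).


Approach: apply continuity + Darcy-Weisbach + hydraulic power, Q = A*v; hf = f*(L/D)*(v^2/(2g)); H = static + hf; P = rho*g*Q*H.
Step 1 — flow rate (continuity, Q = A*v):
  A = pi*(0.42105/2)^2 = 0.1392378 m^2
  Q = 0.1392378 * 1.8010 = 0.2507673 m^3/s
Step 2 — friction head loss (Darcy-Weisbach):
  hf = 0.0301 * (384/0.42105) * (1.8010^2 / (2*9.81))
  hf = 4.538292 m
Step 3 — total head: H = 16 + 4.538292 = 20.53829 m
Step 4 — hydraulic power (P = rho*g*Q*H):
  P = 1000 * 9.81 * 0.2507673 * 20.53829 = 50525 W
Therefore the hydraulic power required at the pump = 50525 W.


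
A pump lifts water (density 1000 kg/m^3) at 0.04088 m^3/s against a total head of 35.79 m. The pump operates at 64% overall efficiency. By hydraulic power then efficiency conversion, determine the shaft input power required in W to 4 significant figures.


Approach: apply hydraulic power then efficiency conversion, P = rho*g*Q*H; P_in = P/eta.
Step 1 — hydraulic power (P = rho*g*Q*H):
  P = 1000 * 9.81 * 0.04088 * 35.79 = 14353.0 W
Step 2 — input power: P_in = P/eta = 14353.0 / 0.64 = 22430 W
Therefore the shaft input power required = 22430 W.
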